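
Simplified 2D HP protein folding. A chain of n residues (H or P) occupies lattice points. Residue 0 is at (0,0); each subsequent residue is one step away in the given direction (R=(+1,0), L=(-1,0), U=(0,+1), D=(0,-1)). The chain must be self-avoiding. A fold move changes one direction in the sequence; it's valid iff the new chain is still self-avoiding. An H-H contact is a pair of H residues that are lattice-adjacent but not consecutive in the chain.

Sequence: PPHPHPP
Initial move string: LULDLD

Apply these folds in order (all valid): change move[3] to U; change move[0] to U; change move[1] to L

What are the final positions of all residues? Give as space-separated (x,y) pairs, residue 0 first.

Initial moves: LULDLD
Fold: move[3]->U => LULULD (positions: [(0, 0), (-1, 0), (-1, 1), (-2, 1), (-2, 2), (-3, 2), (-3, 1)])
Fold: move[0]->U => UULULD (positions: [(0, 0), (0, 1), (0, 2), (-1, 2), (-1, 3), (-2, 3), (-2, 2)])
Fold: move[1]->L => ULLULD (positions: [(0, 0), (0, 1), (-1, 1), (-2, 1), (-2, 2), (-3, 2), (-3, 1)])

Answer: (0,0) (0,1) (-1,1) (-2,1) (-2,2) (-3,2) (-3,1)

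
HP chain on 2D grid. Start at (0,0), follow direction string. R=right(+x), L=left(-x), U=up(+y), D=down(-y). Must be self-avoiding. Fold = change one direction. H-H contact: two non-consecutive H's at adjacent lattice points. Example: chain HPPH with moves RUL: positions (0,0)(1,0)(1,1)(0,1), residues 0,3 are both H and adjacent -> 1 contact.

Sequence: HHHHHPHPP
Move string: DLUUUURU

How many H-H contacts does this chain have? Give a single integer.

Answer: 1

Derivation:
Positions: [(0, 0), (0, -1), (-1, -1), (-1, 0), (-1, 1), (-1, 2), (-1, 3), (0, 3), (0, 4)]
H-H contact: residue 0 @(0,0) - residue 3 @(-1, 0)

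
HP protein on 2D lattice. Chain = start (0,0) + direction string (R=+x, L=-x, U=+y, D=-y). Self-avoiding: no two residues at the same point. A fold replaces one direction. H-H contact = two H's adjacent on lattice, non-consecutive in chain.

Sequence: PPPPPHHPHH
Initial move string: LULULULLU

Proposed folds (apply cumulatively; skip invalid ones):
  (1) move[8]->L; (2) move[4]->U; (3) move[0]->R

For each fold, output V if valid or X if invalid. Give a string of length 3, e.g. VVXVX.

Initial: LULULULLU -> [(0, 0), (-1, 0), (-1, 1), (-2, 1), (-2, 2), (-3, 2), (-3, 3), (-4, 3), (-5, 3), (-5, 4)]
Fold 1: move[8]->L => LULULULLL VALID
Fold 2: move[4]->U => LULUUULLL VALID
Fold 3: move[0]->R => RULUUULLL VALID

Answer: VVV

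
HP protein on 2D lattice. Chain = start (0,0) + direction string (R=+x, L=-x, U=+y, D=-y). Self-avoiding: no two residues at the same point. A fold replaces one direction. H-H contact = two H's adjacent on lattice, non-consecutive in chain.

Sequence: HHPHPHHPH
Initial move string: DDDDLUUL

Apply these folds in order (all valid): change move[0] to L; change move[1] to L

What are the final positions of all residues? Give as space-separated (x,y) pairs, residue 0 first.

Answer: (0,0) (-1,0) (-2,0) (-2,-1) (-2,-2) (-3,-2) (-3,-1) (-3,0) (-4,0)

Derivation:
Initial moves: DDDDLUUL
Fold: move[0]->L => LDDDLUUL (positions: [(0, 0), (-1, 0), (-1, -1), (-1, -2), (-1, -3), (-2, -3), (-2, -2), (-2, -1), (-3, -1)])
Fold: move[1]->L => LLDDLUUL (positions: [(0, 0), (-1, 0), (-2, 0), (-2, -1), (-2, -2), (-3, -2), (-3, -1), (-3, 0), (-4, 0)])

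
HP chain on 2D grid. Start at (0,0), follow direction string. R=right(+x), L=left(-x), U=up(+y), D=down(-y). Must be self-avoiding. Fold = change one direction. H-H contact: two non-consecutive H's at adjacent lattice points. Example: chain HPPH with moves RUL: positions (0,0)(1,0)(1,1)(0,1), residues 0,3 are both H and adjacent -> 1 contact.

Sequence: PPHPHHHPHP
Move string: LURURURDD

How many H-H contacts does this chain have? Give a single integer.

Positions: [(0, 0), (-1, 0), (-1, 1), (0, 1), (0, 2), (1, 2), (1, 3), (2, 3), (2, 2), (2, 1)]
H-H contact: residue 5 @(1,2) - residue 8 @(2, 2)

Answer: 1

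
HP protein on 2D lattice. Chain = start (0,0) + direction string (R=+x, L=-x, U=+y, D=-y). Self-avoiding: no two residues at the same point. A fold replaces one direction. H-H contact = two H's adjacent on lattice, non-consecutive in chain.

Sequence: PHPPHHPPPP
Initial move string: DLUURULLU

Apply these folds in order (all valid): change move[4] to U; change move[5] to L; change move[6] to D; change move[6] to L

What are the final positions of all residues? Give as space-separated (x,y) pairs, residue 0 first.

Answer: (0,0) (0,-1) (-1,-1) (-1,0) (-1,1) (-1,2) (-2,2) (-3,2) (-4,2) (-4,3)

Derivation:
Initial moves: DLUURULLU
Fold: move[4]->U => DLUUUULLU (positions: [(0, 0), (0, -1), (-1, -1), (-1, 0), (-1, 1), (-1, 2), (-1, 3), (-2, 3), (-3, 3), (-3, 4)])
Fold: move[5]->L => DLUUULLLU (positions: [(0, 0), (0, -1), (-1, -1), (-1, 0), (-1, 1), (-1, 2), (-2, 2), (-3, 2), (-4, 2), (-4, 3)])
Fold: move[6]->D => DLUUULDLU (positions: [(0, 0), (0, -1), (-1, -1), (-1, 0), (-1, 1), (-1, 2), (-2, 2), (-2, 1), (-3, 1), (-3, 2)])
Fold: move[6]->L => DLUUULLLU (positions: [(0, 0), (0, -1), (-1, -1), (-1, 0), (-1, 1), (-1, 2), (-2, 2), (-3, 2), (-4, 2), (-4, 3)])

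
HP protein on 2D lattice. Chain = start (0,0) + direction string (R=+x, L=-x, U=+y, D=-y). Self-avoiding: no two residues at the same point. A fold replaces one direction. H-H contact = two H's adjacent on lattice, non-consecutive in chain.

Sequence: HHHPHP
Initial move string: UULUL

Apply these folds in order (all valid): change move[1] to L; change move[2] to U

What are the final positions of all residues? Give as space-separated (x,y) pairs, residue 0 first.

Answer: (0,0) (0,1) (-1,1) (-1,2) (-1,3) (-2,3)

Derivation:
Initial moves: UULUL
Fold: move[1]->L => ULLUL (positions: [(0, 0), (0, 1), (-1, 1), (-2, 1), (-2, 2), (-3, 2)])
Fold: move[2]->U => ULUUL (positions: [(0, 0), (0, 1), (-1, 1), (-1, 2), (-1, 3), (-2, 3)])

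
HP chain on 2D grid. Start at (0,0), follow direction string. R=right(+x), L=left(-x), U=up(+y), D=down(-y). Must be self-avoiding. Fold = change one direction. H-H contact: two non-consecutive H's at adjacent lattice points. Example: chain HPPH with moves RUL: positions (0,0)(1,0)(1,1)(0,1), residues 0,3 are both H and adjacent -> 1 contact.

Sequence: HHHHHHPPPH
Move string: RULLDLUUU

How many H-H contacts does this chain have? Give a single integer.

Answer: 2

Derivation:
Positions: [(0, 0), (1, 0), (1, 1), (0, 1), (-1, 1), (-1, 0), (-2, 0), (-2, 1), (-2, 2), (-2, 3)]
H-H contact: residue 0 @(0,0) - residue 5 @(-1, 0)
H-H contact: residue 0 @(0,0) - residue 3 @(0, 1)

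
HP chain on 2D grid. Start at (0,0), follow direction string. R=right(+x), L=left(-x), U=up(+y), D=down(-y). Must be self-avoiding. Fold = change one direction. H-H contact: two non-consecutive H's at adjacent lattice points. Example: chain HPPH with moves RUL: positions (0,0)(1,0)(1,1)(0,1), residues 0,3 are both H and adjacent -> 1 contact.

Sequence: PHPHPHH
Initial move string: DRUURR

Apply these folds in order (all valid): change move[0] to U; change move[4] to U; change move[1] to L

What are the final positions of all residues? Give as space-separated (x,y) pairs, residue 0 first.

Answer: (0,0) (0,1) (-1,1) (-1,2) (-1,3) (-1,4) (0,4)

Derivation:
Initial moves: DRUURR
Fold: move[0]->U => URUURR (positions: [(0, 0), (0, 1), (1, 1), (1, 2), (1, 3), (2, 3), (3, 3)])
Fold: move[4]->U => URUUUR (positions: [(0, 0), (0, 1), (1, 1), (1, 2), (1, 3), (1, 4), (2, 4)])
Fold: move[1]->L => ULUUUR (positions: [(0, 0), (0, 1), (-1, 1), (-1, 2), (-1, 3), (-1, 4), (0, 4)])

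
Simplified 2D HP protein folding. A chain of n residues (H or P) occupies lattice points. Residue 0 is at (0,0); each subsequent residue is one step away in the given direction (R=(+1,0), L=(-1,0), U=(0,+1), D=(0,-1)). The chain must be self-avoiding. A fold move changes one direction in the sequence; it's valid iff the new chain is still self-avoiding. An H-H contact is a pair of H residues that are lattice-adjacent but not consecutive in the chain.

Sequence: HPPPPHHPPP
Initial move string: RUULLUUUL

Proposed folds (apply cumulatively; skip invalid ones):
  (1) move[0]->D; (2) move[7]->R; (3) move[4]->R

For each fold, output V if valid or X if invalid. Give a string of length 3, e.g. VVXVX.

Initial: RUULLUUUL -> [(0, 0), (1, 0), (1, 1), (1, 2), (0, 2), (-1, 2), (-1, 3), (-1, 4), (-1, 5), (-2, 5)]
Fold 1: move[0]->D => DUULLUUUL INVALID (collision), skipped
Fold 2: move[7]->R => RUULLUURL INVALID (collision), skipped
Fold 3: move[4]->R => RUULRUUUL INVALID (collision), skipped

Answer: XXX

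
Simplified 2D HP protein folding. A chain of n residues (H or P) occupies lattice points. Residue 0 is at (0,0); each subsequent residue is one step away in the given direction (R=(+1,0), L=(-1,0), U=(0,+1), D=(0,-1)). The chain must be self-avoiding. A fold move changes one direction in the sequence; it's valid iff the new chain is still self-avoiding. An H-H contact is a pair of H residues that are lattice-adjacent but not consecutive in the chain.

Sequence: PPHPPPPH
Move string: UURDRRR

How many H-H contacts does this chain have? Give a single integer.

Answer: 0

Derivation:
Positions: [(0, 0), (0, 1), (0, 2), (1, 2), (1, 1), (2, 1), (3, 1), (4, 1)]
No H-H contacts found.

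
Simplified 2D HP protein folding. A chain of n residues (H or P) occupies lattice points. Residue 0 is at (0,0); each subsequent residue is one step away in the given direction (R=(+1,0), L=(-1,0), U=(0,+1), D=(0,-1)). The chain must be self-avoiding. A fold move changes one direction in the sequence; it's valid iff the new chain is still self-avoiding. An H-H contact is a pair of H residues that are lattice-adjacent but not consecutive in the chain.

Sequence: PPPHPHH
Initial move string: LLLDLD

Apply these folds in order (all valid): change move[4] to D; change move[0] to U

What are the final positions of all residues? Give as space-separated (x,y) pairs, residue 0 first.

Answer: (0,0) (0,1) (-1,1) (-2,1) (-2,0) (-2,-1) (-2,-2)

Derivation:
Initial moves: LLLDLD
Fold: move[4]->D => LLLDDD (positions: [(0, 0), (-1, 0), (-2, 0), (-3, 0), (-3, -1), (-3, -2), (-3, -3)])
Fold: move[0]->U => ULLDDD (positions: [(0, 0), (0, 1), (-1, 1), (-2, 1), (-2, 0), (-2, -1), (-2, -2)])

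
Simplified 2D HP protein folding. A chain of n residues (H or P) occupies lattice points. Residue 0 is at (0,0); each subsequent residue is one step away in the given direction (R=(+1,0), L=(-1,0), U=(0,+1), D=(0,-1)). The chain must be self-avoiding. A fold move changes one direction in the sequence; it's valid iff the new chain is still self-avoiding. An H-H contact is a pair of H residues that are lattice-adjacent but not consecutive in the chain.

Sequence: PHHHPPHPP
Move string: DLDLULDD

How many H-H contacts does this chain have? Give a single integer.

Positions: [(0, 0), (0, -1), (-1, -1), (-1, -2), (-2, -2), (-2, -1), (-3, -1), (-3, -2), (-3, -3)]
No H-H contacts found.

Answer: 0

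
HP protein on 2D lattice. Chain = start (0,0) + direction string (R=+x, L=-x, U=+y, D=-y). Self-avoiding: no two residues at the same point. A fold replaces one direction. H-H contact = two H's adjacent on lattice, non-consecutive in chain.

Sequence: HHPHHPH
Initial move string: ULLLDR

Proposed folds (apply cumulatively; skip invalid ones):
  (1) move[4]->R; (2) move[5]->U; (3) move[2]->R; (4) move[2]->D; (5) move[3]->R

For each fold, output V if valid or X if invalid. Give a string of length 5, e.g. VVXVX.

Initial: ULLLDR -> [(0, 0), (0, 1), (-1, 1), (-2, 1), (-3, 1), (-3, 0), (-2, 0)]
Fold 1: move[4]->R => ULLLRR INVALID (collision), skipped
Fold 2: move[5]->U => ULLLDU INVALID (collision), skipped
Fold 3: move[2]->R => ULRLDR INVALID (collision), skipped
Fold 4: move[2]->D => ULDLDR VALID
Fold 5: move[3]->R => ULDRDR INVALID (collision), skipped

Answer: XXXVX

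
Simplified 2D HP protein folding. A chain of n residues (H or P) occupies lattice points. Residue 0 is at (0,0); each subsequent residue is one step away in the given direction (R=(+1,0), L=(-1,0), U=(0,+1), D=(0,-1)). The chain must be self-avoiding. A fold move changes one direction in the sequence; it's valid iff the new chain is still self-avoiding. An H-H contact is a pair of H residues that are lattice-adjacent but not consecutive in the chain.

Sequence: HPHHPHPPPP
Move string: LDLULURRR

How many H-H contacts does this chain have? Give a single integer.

Positions: [(0, 0), (-1, 0), (-1, -1), (-2, -1), (-2, 0), (-3, 0), (-3, 1), (-2, 1), (-1, 1), (0, 1)]
No H-H contacts found.

Answer: 0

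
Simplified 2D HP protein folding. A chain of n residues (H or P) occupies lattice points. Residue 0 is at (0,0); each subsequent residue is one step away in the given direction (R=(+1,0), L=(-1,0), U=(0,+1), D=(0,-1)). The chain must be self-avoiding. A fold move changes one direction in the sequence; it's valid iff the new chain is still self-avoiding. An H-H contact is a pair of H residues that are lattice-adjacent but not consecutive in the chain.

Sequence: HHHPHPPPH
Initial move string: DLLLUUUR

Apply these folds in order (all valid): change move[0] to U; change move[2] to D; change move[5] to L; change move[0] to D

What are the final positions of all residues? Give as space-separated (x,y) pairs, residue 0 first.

Answer: (0,0) (0,-1) (-1,-1) (-1,-2) (-2,-2) (-2,-1) (-3,-1) (-3,0) (-2,0)

Derivation:
Initial moves: DLLLUUUR
Fold: move[0]->U => ULLLUUUR (positions: [(0, 0), (0, 1), (-1, 1), (-2, 1), (-3, 1), (-3, 2), (-3, 3), (-3, 4), (-2, 4)])
Fold: move[2]->D => ULDLUUUR (positions: [(0, 0), (0, 1), (-1, 1), (-1, 0), (-2, 0), (-2, 1), (-2, 2), (-2, 3), (-1, 3)])
Fold: move[5]->L => ULDLULUR (positions: [(0, 0), (0, 1), (-1, 1), (-1, 0), (-2, 0), (-2, 1), (-3, 1), (-3, 2), (-2, 2)])
Fold: move[0]->D => DLDLULUR (positions: [(0, 0), (0, -1), (-1, -1), (-1, -2), (-2, -2), (-2, -1), (-3, -1), (-3, 0), (-2, 0)])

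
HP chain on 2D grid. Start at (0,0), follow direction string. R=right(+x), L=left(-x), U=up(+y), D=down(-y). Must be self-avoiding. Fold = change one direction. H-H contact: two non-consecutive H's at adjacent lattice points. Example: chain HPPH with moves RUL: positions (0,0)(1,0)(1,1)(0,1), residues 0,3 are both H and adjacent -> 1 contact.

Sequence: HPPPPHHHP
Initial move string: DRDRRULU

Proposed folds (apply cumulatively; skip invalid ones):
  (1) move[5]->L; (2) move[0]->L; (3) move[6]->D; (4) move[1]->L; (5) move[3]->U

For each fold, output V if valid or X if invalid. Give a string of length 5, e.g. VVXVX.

Answer: XXXXX

Derivation:
Initial: DRDRRULU -> [(0, 0), (0, -1), (1, -1), (1, -2), (2, -2), (3, -2), (3, -1), (2, -1), (2, 0)]
Fold 1: move[5]->L => DRDRRLLU INVALID (collision), skipped
Fold 2: move[0]->L => LRDRRULU INVALID (collision), skipped
Fold 3: move[6]->D => DRDRRUDU INVALID (collision), skipped
Fold 4: move[1]->L => DLDRRULU INVALID (collision), skipped
Fold 5: move[3]->U => DRDURULU INVALID (collision), skipped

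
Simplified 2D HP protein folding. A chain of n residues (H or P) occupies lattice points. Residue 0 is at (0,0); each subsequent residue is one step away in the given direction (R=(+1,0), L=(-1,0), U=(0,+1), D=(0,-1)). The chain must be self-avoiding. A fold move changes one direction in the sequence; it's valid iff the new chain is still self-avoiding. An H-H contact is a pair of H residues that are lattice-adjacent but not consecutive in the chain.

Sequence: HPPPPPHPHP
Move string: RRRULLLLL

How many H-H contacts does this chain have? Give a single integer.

Positions: [(0, 0), (1, 0), (2, 0), (3, 0), (3, 1), (2, 1), (1, 1), (0, 1), (-1, 1), (-2, 1)]
No H-H contacts found.

Answer: 0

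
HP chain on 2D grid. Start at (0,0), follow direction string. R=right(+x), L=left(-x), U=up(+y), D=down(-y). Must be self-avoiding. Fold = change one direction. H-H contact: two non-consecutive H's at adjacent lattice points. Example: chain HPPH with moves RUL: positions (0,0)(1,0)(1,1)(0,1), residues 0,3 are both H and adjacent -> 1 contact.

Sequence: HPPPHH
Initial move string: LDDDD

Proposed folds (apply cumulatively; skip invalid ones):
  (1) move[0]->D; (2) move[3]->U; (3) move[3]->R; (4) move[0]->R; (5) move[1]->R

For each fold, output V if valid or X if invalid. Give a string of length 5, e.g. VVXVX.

Answer: VXVVV

Derivation:
Initial: LDDDD -> [(0, 0), (-1, 0), (-1, -1), (-1, -2), (-1, -3), (-1, -4)]
Fold 1: move[0]->D => DDDDD VALID
Fold 2: move[3]->U => DDDUD INVALID (collision), skipped
Fold 3: move[3]->R => DDDRD VALID
Fold 4: move[0]->R => RDDRD VALID
Fold 5: move[1]->R => RRDRD VALID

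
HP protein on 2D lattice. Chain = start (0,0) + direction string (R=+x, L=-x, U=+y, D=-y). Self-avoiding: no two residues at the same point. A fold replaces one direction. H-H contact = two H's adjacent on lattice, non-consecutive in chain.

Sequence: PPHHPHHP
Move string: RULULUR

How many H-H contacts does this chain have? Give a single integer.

Answer: 0

Derivation:
Positions: [(0, 0), (1, 0), (1, 1), (0, 1), (0, 2), (-1, 2), (-1, 3), (0, 3)]
No H-H contacts found.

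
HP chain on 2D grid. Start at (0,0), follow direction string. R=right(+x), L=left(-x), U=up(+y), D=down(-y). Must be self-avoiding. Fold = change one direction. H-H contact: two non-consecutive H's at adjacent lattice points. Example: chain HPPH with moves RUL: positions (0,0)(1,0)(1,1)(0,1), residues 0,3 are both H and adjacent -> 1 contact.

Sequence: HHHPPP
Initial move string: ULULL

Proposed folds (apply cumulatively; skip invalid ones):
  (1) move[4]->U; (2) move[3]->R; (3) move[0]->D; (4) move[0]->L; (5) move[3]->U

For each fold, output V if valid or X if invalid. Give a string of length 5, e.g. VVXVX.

Answer: VVXVV

Derivation:
Initial: ULULL -> [(0, 0), (0, 1), (-1, 1), (-1, 2), (-2, 2), (-3, 2)]
Fold 1: move[4]->U => ULULU VALID
Fold 2: move[3]->R => ULURU VALID
Fold 3: move[0]->D => DLURU INVALID (collision), skipped
Fold 4: move[0]->L => LLURU VALID
Fold 5: move[3]->U => LLUUU VALID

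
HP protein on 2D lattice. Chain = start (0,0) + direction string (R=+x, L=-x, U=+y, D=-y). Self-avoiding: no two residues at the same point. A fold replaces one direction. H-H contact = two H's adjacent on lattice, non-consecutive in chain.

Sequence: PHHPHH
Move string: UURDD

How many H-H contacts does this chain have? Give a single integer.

Positions: [(0, 0), (0, 1), (0, 2), (1, 2), (1, 1), (1, 0)]
H-H contact: residue 1 @(0,1) - residue 4 @(1, 1)

Answer: 1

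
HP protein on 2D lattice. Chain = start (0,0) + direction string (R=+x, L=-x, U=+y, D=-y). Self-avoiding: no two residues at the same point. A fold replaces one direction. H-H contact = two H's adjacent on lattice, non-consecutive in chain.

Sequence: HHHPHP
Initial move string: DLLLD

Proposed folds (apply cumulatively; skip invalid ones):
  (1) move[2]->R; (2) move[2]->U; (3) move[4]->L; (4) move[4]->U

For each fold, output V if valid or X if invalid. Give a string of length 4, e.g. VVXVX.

Initial: DLLLD -> [(0, 0), (0, -1), (-1, -1), (-2, -1), (-3, -1), (-3, -2)]
Fold 1: move[2]->R => DLRLD INVALID (collision), skipped
Fold 2: move[2]->U => DLULD VALID
Fold 3: move[4]->L => DLULL VALID
Fold 4: move[4]->U => DLULU VALID

Answer: XVVV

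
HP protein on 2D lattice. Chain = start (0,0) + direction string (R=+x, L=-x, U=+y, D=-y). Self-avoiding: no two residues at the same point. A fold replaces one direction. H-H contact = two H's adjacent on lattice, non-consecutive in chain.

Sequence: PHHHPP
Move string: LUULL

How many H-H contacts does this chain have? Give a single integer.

Positions: [(0, 0), (-1, 0), (-1, 1), (-1, 2), (-2, 2), (-3, 2)]
No H-H contacts found.

Answer: 0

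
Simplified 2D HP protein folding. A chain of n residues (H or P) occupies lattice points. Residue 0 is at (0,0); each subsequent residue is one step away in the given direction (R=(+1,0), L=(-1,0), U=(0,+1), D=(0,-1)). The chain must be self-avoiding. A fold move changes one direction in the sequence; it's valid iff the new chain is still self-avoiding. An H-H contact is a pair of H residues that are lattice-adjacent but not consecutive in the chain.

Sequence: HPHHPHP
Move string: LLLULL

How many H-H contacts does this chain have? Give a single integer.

Positions: [(0, 0), (-1, 0), (-2, 0), (-3, 0), (-3, 1), (-4, 1), (-5, 1)]
No H-H contacts found.

Answer: 0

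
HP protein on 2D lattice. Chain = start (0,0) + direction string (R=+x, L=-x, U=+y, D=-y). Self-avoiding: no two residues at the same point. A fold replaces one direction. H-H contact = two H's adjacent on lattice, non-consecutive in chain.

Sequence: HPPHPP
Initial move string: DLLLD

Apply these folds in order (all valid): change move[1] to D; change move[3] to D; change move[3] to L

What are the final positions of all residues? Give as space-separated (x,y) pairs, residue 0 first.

Initial moves: DLLLD
Fold: move[1]->D => DDLLD (positions: [(0, 0), (0, -1), (0, -2), (-1, -2), (-2, -2), (-2, -3)])
Fold: move[3]->D => DDLDD (positions: [(0, 0), (0, -1), (0, -2), (-1, -2), (-1, -3), (-1, -4)])
Fold: move[3]->L => DDLLD (positions: [(0, 0), (0, -1), (0, -2), (-1, -2), (-2, -2), (-2, -3)])

Answer: (0,0) (0,-1) (0,-2) (-1,-2) (-2,-2) (-2,-3)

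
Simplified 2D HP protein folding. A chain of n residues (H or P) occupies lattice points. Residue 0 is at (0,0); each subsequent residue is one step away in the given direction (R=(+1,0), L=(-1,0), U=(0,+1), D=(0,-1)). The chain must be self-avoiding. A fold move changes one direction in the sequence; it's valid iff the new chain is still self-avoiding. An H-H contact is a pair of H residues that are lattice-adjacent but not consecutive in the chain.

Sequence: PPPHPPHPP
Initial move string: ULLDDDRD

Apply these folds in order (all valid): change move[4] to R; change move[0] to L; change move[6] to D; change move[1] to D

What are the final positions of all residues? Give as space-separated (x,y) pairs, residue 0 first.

Initial moves: ULLDDDRD
Fold: move[4]->R => ULLDRDRD (positions: [(0, 0), (0, 1), (-1, 1), (-2, 1), (-2, 0), (-1, 0), (-1, -1), (0, -1), (0, -2)])
Fold: move[0]->L => LLLDRDRD (positions: [(0, 0), (-1, 0), (-2, 0), (-3, 0), (-3, -1), (-2, -1), (-2, -2), (-1, -2), (-1, -3)])
Fold: move[6]->D => LLLDRDDD (positions: [(0, 0), (-1, 0), (-2, 0), (-3, 0), (-3, -1), (-2, -1), (-2, -2), (-2, -3), (-2, -4)])
Fold: move[1]->D => LDLDRDDD (positions: [(0, 0), (-1, 0), (-1, -1), (-2, -1), (-2, -2), (-1, -2), (-1, -3), (-1, -4), (-1, -5)])

Answer: (0,0) (-1,0) (-1,-1) (-2,-1) (-2,-2) (-1,-2) (-1,-3) (-1,-4) (-1,-5)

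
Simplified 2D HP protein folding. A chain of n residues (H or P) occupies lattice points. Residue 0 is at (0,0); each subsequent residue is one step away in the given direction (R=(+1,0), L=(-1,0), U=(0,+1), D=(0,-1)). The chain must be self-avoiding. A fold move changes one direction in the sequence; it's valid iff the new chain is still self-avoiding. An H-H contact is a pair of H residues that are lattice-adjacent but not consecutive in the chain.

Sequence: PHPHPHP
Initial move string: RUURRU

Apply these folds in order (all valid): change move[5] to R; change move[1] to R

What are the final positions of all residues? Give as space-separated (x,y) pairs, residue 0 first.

Answer: (0,0) (1,0) (2,0) (2,1) (3,1) (4,1) (5,1)

Derivation:
Initial moves: RUURRU
Fold: move[5]->R => RUURRR (positions: [(0, 0), (1, 0), (1, 1), (1, 2), (2, 2), (3, 2), (4, 2)])
Fold: move[1]->R => RRURRR (positions: [(0, 0), (1, 0), (2, 0), (2, 1), (3, 1), (4, 1), (5, 1)])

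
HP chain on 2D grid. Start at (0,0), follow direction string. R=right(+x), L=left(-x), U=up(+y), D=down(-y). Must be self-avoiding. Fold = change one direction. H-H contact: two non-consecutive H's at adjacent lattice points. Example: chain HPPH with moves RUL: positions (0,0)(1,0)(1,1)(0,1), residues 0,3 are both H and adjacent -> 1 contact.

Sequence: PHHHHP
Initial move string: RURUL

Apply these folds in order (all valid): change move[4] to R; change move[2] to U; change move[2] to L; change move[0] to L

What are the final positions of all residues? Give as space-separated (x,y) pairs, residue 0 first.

Answer: (0,0) (-1,0) (-1,1) (-2,1) (-2,2) (-1,2)

Derivation:
Initial moves: RURUL
Fold: move[4]->R => RURUR (positions: [(0, 0), (1, 0), (1, 1), (2, 1), (2, 2), (3, 2)])
Fold: move[2]->U => RUUUR (positions: [(0, 0), (1, 0), (1, 1), (1, 2), (1, 3), (2, 3)])
Fold: move[2]->L => RULUR (positions: [(0, 0), (1, 0), (1, 1), (0, 1), (0, 2), (1, 2)])
Fold: move[0]->L => LULUR (positions: [(0, 0), (-1, 0), (-1, 1), (-2, 1), (-2, 2), (-1, 2)])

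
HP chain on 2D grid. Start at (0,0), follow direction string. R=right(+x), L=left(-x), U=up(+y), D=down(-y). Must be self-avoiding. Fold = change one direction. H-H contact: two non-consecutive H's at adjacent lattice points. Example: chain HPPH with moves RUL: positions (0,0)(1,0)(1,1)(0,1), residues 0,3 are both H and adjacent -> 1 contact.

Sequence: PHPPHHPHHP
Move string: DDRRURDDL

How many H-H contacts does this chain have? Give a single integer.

Answer: 1

Derivation:
Positions: [(0, 0), (0, -1), (0, -2), (1, -2), (2, -2), (2, -1), (3, -1), (3, -2), (3, -3), (2, -3)]
H-H contact: residue 4 @(2,-2) - residue 7 @(3, -2)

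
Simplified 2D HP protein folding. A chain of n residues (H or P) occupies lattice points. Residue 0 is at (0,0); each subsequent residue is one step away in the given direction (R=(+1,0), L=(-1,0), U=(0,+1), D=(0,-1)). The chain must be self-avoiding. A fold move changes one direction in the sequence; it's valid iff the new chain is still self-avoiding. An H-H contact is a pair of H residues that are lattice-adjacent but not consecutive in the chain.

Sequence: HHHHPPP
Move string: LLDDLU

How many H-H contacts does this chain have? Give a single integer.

Positions: [(0, 0), (-1, 0), (-2, 0), (-2, -1), (-2, -2), (-3, -2), (-3, -1)]
No H-H contacts found.

Answer: 0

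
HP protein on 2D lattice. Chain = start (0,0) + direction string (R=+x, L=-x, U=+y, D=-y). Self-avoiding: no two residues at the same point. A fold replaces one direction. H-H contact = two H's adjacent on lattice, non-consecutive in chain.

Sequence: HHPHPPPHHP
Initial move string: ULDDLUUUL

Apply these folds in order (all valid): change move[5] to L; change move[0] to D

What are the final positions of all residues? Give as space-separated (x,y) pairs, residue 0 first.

Initial moves: ULDDLUUUL
Fold: move[5]->L => ULDDLLUUL (positions: [(0, 0), (0, 1), (-1, 1), (-1, 0), (-1, -1), (-2, -1), (-3, -1), (-3, 0), (-3, 1), (-4, 1)])
Fold: move[0]->D => DLDDLLUUL (positions: [(0, 0), (0, -1), (-1, -1), (-1, -2), (-1, -3), (-2, -3), (-3, -3), (-3, -2), (-3, -1), (-4, -1)])

Answer: (0,0) (0,-1) (-1,-1) (-1,-2) (-1,-3) (-2,-3) (-3,-3) (-3,-2) (-3,-1) (-4,-1)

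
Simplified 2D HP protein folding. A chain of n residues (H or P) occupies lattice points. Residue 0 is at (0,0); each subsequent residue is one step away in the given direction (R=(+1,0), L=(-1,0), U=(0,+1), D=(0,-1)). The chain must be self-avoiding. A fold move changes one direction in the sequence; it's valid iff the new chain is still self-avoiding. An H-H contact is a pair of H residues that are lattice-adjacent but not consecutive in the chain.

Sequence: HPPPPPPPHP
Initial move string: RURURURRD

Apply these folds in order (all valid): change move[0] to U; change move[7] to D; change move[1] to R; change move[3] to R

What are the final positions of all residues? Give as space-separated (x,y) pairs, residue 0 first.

Answer: (0,0) (0,1) (1,1) (2,1) (3,1) (4,1) (4,2) (5,2) (5,1) (5,0)

Derivation:
Initial moves: RURURURRD
Fold: move[0]->U => UURURURRD (positions: [(0, 0), (0, 1), (0, 2), (1, 2), (1, 3), (2, 3), (2, 4), (3, 4), (4, 4), (4, 3)])
Fold: move[7]->D => UURURURDD (positions: [(0, 0), (0, 1), (0, 2), (1, 2), (1, 3), (2, 3), (2, 4), (3, 4), (3, 3), (3, 2)])
Fold: move[1]->R => URRURURDD (positions: [(0, 0), (0, 1), (1, 1), (2, 1), (2, 2), (3, 2), (3, 3), (4, 3), (4, 2), (4, 1)])
Fold: move[3]->R => URRRRURDD (positions: [(0, 0), (0, 1), (1, 1), (2, 1), (3, 1), (4, 1), (4, 2), (5, 2), (5, 1), (5, 0)])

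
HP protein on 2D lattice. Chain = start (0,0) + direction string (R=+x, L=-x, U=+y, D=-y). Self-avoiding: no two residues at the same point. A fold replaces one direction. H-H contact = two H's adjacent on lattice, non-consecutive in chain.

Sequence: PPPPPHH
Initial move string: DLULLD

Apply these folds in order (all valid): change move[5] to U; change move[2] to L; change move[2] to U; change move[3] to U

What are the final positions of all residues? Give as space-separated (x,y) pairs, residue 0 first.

Initial moves: DLULLD
Fold: move[5]->U => DLULLU (positions: [(0, 0), (0, -1), (-1, -1), (-1, 0), (-2, 0), (-3, 0), (-3, 1)])
Fold: move[2]->L => DLLLLU (positions: [(0, 0), (0, -1), (-1, -1), (-2, -1), (-3, -1), (-4, -1), (-4, 0)])
Fold: move[2]->U => DLULLU (positions: [(0, 0), (0, -1), (-1, -1), (-1, 0), (-2, 0), (-3, 0), (-3, 1)])
Fold: move[3]->U => DLUULU (positions: [(0, 0), (0, -1), (-1, -1), (-1, 0), (-1, 1), (-2, 1), (-2, 2)])

Answer: (0,0) (0,-1) (-1,-1) (-1,0) (-1,1) (-2,1) (-2,2)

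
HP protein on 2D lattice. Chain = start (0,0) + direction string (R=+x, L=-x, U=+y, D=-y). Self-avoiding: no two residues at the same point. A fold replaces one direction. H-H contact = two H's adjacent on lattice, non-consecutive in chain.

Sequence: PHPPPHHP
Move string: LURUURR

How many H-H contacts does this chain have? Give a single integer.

Positions: [(0, 0), (-1, 0), (-1, 1), (0, 1), (0, 2), (0, 3), (1, 3), (2, 3)]
No H-H contacts found.

Answer: 0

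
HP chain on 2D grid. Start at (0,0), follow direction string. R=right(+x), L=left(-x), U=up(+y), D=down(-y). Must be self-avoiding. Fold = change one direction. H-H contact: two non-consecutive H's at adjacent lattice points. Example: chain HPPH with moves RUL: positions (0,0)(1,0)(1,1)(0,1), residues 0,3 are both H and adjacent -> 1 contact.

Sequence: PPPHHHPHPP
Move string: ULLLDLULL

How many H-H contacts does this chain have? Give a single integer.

Positions: [(0, 0), (0, 1), (-1, 1), (-2, 1), (-3, 1), (-3, 0), (-4, 0), (-4, 1), (-5, 1), (-6, 1)]
H-H contact: residue 4 @(-3,1) - residue 7 @(-4, 1)

Answer: 1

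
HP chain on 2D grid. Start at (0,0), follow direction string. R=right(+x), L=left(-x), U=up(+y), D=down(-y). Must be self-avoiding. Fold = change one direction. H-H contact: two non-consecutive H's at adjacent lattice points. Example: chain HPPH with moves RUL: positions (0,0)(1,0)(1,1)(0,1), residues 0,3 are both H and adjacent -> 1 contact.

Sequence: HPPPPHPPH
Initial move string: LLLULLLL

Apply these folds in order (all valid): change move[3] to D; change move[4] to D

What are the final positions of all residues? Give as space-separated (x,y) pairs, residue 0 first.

Initial moves: LLLULLLL
Fold: move[3]->D => LLLDLLLL (positions: [(0, 0), (-1, 0), (-2, 0), (-3, 0), (-3, -1), (-4, -1), (-5, -1), (-6, -1), (-7, -1)])
Fold: move[4]->D => LLLDDLLL (positions: [(0, 0), (-1, 0), (-2, 0), (-3, 0), (-3, -1), (-3, -2), (-4, -2), (-5, -2), (-6, -2)])

Answer: (0,0) (-1,0) (-2,0) (-3,0) (-3,-1) (-3,-2) (-4,-2) (-5,-2) (-6,-2)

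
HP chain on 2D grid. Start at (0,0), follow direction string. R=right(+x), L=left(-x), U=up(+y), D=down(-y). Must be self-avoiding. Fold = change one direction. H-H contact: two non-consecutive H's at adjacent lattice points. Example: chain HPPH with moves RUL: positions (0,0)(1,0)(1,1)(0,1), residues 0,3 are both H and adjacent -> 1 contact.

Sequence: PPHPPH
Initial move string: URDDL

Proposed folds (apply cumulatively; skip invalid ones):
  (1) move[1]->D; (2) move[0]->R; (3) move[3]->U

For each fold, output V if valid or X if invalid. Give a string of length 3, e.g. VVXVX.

Answer: XVX

Derivation:
Initial: URDDL -> [(0, 0), (0, 1), (1, 1), (1, 0), (1, -1), (0, -1)]
Fold 1: move[1]->D => UDDDL INVALID (collision), skipped
Fold 2: move[0]->R => RRDDL VALID
Fold 3: move[3]->U => RRDUL INVALID (collision), skipped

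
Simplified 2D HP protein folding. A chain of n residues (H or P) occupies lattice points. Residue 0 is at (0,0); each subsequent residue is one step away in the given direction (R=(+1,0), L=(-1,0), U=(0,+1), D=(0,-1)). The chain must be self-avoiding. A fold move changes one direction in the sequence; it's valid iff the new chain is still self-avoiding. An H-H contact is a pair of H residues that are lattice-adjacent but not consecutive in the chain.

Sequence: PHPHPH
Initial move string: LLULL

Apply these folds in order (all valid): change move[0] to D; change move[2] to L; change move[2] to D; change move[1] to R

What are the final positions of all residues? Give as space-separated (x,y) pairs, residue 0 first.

Initial moves: LLULL
Fold: move[0]->D => DLULL (positions: [(0, 0), (0, -1), (-1, -1), (-1, 0), (-2, 0), (-3, 0)])
Fold: move[2]->L => DLLLL (positions: [(0, 0), (0, -1), (-1, -1), (-2, -1), (-3, -1), (-4, -1)])
Fold: move[2]->D => DLDLL (positions: [(0, 0), (0, -1), (-1, -1), (-1, -2), (-2, -2), (-3, -2)])
Fold: move[1]->R => DRDLL (positions: [(0, 0), (0, -1), (1, -1), (1, -2), (0, -2), (-1, -2)])

Answer: (0,0) (0,-1) (1,-1) (1,-2) (0,-2) (-1,-2)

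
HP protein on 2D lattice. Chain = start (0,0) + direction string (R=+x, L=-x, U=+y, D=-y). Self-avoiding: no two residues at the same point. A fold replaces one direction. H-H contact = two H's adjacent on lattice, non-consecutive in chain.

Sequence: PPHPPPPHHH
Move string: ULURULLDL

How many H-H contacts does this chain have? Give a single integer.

Answer: 0

Derivation:
Positions: [(0, 0), (0, 1), (-1, 1), (-1, 2), (0, 2), (0, 3), (-1, 3), (-2, 3), (-2, 2), (-3, 2)]
No H-H contacts found.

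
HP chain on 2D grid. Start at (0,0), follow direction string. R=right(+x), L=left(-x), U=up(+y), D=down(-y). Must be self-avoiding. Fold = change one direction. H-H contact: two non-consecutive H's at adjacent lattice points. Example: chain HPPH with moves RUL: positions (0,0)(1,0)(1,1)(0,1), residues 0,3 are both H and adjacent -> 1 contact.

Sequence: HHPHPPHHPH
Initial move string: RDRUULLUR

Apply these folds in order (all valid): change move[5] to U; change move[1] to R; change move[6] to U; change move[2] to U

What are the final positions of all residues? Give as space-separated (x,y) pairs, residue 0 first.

Initial moves: RDRUULLUR
Fold: move[5]->U => RDRUUULUR (positions: [(0, 0), (1, 0), (1, -1), (2, -1), (2, 0), (2, 1), (2, 2), (1, 2), (1, 3), (2, 3)])
Fold: move[1]->R => RRRUUULUR (positions: [(0, 0), (1, 0), (2, 0), (3, 0), (3, 1), (3, 2), (3, 3), (2, 3), (2, 4), (3, 4)])
Fold: move[6]->U => RRRUUUUUR (positions: [(0, 0), (1, 0), (2, 0), (3, 0), (3, 1), (3, 2), (3, 3), (3, 4), (3, 5), (4, 5)])
Fold: move[2]->U => RRUUUUUUR (positions: [(0, 0), (1, 0), (2, 0), (2, 1), (2, 2), (2, 3), (2, 4), (2, 5), (2, 6), (3, 6)])

Answer: (0,0) (1,0) (2,0) (2,1) (2,2) (2,3) (2,4) (2,5) (2,6) (3,6)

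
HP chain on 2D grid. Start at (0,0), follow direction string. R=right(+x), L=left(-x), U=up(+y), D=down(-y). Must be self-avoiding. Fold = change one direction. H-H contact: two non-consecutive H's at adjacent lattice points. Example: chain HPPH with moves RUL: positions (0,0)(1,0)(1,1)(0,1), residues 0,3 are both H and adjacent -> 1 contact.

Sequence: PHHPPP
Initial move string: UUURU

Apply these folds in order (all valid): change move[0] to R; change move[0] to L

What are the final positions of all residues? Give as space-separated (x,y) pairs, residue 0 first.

Answer: (0,0) (-1,0) (-1,1) (-1,2) (0,2) (0,3)

Derivation:
Initial moves: UUURU
Fold: move[0]->R => RUURU (positions: [(0, 0), (1, 0), (1, 1), (1, 2), (2, 2), (2, 3)])
Fold: move[0]->L => LUURU (positions: [(0, 0), (-1, 0), (-1, 1), (-1, 2), (0, 2), (0, 3)])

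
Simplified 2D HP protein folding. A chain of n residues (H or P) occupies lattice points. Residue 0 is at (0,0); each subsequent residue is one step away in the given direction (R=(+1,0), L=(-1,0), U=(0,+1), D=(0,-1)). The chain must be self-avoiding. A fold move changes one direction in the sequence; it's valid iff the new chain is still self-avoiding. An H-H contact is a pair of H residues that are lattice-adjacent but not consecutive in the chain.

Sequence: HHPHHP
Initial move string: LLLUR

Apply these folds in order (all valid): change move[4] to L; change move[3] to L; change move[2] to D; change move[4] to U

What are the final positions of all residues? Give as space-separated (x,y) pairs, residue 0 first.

Answer: (0,0) (-1,0) (-2,0) (-2,-1) (-3,-1) (-3,0)

Derivation:
Initial moves: LLLUR
Fold: move[4]->L => LLLUL (positions: [(0, 0), (-1, 0), (-2, 0), (-3, 0), (-3, 1), (-4, 1)])
Fold: move[3]->L => LLLLL (positions: [(0, 0), (-1, 0), (-2, 0), (-3, 0), (-4, 0), (-5, 0)])
Fold: move[2]->D => LLDLL (positions: [(0, 0), (-1, 0), (-2, 0), (-2, -1), (-3, -1), (-4, -1)])
Fold: move[4]->U => LLDLU (positions: [(0, 0), (-1, 0), (-2, 0), (-2, -1), (-3, -1), (-3, 0)])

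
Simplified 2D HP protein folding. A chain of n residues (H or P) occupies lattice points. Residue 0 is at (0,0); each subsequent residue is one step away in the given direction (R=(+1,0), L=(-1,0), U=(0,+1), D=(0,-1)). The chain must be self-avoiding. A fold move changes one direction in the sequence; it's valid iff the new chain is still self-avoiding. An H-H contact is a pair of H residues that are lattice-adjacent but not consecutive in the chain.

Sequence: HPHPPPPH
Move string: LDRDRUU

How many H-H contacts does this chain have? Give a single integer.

Answer: 1

Derivation:
Positions: [(0, 0), (-1, 0), (-1, -1), (0, -1), (0, -2), (1, -2), (1, -1), (1, 0)]
H-H contact: residue 0 @(0,0) - residue 7 @(1, 0)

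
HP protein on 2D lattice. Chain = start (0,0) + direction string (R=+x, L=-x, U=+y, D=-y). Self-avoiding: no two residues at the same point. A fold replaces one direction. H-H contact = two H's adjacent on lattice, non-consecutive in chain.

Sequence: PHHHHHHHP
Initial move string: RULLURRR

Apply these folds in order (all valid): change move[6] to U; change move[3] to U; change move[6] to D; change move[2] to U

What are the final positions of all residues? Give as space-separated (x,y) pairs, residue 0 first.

Initial moves: RULLURRR
Fold: move[6]->U => RULLURUR (positions: [(0, 0), (1, 0), (1, 1), (0, 1), (-1, 1), (-1, 2), (0, 2), (0, 3), (1, 3)])
Fold: move[3]->U => RULUURUR (positions: [(0, 0), (1, 0), (1, 1), (0, 1), (0, 2), (0, 3), (1, 3), (1, 4), (2, 4)])
Fold: move[6]->D => RULUURDR (positions: [(0, 0), (1, 0), (1, 1), (0, 1), (0, 2), (0, 3), (1, 3), (1, 2), (2, 2)])
Fold: move[2]->U => RUUUURDR (positions: [(0, 0), (1, 0), (1, 1), (1, 2), (1, 3), (1, 4), (2, 4), (2, 3), (3, 3)])

Answer: (0,0) (1,0) (1,1) (1,2) (1,3) (1,4) (2,4) (2,3) (3,3)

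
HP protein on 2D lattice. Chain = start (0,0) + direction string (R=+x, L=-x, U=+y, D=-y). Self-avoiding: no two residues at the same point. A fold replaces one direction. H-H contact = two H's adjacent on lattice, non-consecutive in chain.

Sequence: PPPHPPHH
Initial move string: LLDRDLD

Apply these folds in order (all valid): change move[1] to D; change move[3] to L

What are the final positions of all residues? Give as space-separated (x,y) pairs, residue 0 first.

Initial moves: LLDRDLD
Fold: move[1]->D => LDDRDLD (positions: [(0, 0), (-1, 0), (-1, -1), (-1, -2), (0, -2), (0, -3), (-1, -3), (-1, -4)])
Fold: move[3]->L => LDDLDLD (positions: [(0, 0), (-1, 0), (-1, -1), (-1, -2), (-2, -2), (-2, -3), (-3, -3), (-3, -4)])

Answer: (0,0) (-1,0) (-1,-1) (-1,-2) (-2,-2) (-2,-3) (-3,-3) (-3,-4)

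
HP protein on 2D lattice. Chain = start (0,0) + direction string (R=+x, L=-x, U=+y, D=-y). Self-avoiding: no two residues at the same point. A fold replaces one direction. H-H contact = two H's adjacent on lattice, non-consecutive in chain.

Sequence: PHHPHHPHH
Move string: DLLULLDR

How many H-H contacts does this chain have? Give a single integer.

Answer: 1

Derivation:
Positions: [(0, 0), (0, -1), (-1, -1), (-2, -1), (-2, 0), (-3, 0), (-4, 0), (-4, -1), (-3, -1)]
H-H contact: residue 5 @(-3,0) - residue 8 @(-3, -1)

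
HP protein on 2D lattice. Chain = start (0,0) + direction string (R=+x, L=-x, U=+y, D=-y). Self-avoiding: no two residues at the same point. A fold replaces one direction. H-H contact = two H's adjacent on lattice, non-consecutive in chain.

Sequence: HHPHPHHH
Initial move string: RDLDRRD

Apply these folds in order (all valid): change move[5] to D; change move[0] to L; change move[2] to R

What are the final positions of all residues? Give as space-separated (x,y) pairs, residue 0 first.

Answer: (0,0) (-1,0) (-1,-1) (0,-1) (0,-2) (1,-2) (1,-3) (1,-4)

Derivation:
Initial moves: RDLDRRD
Fold: move[5]->D => RDLDRDD (positions: [(0, 0), (1, 0), (1, -1), (0, -1), (0, -2), (1, -2), (1, -3), (1, -4)])
Fold: move[0]->L => LDLDRDD (positions: [(0, 0), (-1, 0), (-1, -1), (-2, -1), (-2, -2), (-1, -2), (-1, -3), (-1, -4)])
Fold: move[2]->R => LDRDRDD (positions: [(0, 0), (-1, 0), (-1, -1), (0, -1), (0, -2), (1, -2), (1, -3), (1, -4)])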